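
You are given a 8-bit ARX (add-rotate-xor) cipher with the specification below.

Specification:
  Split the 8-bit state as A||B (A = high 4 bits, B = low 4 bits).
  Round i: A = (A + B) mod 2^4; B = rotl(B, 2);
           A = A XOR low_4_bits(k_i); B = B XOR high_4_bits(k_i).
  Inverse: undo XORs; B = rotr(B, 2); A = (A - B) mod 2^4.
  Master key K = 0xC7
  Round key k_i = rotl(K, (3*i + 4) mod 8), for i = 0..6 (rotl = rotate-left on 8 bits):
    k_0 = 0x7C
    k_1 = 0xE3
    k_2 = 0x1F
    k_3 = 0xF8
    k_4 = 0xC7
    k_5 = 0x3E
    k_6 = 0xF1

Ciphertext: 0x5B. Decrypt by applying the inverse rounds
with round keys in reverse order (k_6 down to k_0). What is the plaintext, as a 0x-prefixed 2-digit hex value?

s_0 = ciphertext = 0x5B
s_1 = InvRound(s_0, k_6) = 0x31
s_2 = InvRound(s_1, k_5) = 0x58
s_3 = InvRound(s_2, k_4) = 0x11
s_4 = InvRound(s_3, k_3) = 0xEB
s_5 = InvRound(s_4, k_2) = 0x7A
s_6 = InvRound(s_5, k_1) = 0x31
s_7 = InvRound(s_6, k_0) = 0x69

0x69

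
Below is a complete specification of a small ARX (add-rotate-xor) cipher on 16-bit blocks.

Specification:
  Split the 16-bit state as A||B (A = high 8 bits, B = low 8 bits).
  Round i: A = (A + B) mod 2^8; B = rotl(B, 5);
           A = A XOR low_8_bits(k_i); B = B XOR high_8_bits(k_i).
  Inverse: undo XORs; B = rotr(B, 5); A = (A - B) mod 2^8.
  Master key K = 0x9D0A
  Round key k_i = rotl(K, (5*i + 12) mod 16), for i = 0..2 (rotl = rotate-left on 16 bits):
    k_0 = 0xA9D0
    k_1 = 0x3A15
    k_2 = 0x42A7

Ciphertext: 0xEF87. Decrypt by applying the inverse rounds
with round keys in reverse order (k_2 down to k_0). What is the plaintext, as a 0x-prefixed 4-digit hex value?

0x7748

s_0 = ciphertext = 0xEF87
s_1 = InvRound(s_0, k_2) = 0x1A2E
s_2 = InvRound(s_1, k_1) = 0x6FA0
s_3 = InvRound(s_2, k_0) = 0x7748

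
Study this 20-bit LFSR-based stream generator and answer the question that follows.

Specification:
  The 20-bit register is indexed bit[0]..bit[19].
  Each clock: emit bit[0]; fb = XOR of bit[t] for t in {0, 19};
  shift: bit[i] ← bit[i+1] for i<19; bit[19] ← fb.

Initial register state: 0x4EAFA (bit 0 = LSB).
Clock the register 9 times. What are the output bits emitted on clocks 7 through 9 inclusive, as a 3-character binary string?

110

reg_0 = 0x4EAFA
clock 1: out=0, reg = 0x2757D
clock 2: out=1, reg = 0x93ABE
clock 3: out=0, reg = 0xC9D5F
clock 4: out=1, reg = 0x64EAF
clock 5: out=1, reg = 0xB2757
clock 6: out=1, reg = 0x593AB
clock 7: out=1, reg = 0xAC9D5
clock 8: out=1, reg = 0x564EA
clock 9: out=0, reg = 0x2B275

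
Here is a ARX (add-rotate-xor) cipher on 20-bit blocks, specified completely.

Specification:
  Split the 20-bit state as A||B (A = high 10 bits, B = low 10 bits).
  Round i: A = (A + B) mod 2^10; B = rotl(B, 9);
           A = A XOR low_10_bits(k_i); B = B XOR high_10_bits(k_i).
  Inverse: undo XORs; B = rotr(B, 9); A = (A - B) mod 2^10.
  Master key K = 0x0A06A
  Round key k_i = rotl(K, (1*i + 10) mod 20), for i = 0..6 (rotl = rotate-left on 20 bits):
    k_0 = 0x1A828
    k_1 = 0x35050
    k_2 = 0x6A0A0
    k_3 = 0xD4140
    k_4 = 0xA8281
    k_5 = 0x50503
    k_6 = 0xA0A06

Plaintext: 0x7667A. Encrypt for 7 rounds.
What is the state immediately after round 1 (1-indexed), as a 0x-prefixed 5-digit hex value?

0x1ED57

s_0 = plaintext = 0x7667A
s_1 = Round(s_0, k_0) = 0x1ED57
s_2 = Round(s_1, k_1) = 0x60A7F
s_3 = Round(s_2, k_2) = 0x28697
s_4 = Round(s_3, k_3) = 0x9E01B
s_5 = Round(s_4, k_4) = 0x048AD
s_6 = Round(s_5, k_5) = 0x6F317
s_7 = Round(s_6, k_6) = 0xB5509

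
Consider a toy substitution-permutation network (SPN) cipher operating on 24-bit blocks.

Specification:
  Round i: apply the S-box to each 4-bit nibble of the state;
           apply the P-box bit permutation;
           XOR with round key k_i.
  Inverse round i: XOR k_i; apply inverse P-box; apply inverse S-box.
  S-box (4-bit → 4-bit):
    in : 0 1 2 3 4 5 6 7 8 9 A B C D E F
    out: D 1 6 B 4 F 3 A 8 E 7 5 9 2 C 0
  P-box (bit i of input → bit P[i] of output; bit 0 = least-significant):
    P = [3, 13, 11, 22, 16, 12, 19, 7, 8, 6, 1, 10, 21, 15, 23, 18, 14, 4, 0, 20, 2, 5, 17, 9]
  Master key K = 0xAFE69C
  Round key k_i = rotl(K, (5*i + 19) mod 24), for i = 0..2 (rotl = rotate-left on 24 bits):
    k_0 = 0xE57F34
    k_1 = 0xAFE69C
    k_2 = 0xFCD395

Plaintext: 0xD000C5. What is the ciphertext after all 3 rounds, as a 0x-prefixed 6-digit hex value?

s_0 = plaintext = 0xD000C5
s_1 = Round(s_0, k_0) = 0x10129F
s_2 = Round(s_1, k_1) = 0x97B65B
s_3 = Round(s_2, k_2) = 0x47C86D

0x47C86D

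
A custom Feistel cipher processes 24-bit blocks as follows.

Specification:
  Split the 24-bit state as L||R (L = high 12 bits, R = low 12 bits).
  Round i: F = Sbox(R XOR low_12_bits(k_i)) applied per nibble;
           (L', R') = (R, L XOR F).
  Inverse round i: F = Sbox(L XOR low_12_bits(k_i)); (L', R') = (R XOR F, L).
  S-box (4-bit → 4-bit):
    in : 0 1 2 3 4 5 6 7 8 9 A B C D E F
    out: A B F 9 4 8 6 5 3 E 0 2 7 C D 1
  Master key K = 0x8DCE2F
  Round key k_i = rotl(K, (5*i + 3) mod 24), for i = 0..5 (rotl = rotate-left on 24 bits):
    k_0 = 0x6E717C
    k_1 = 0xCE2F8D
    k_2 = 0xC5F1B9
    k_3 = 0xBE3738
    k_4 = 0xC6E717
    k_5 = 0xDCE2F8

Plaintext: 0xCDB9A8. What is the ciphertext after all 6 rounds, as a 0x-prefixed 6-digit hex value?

0xB788ED

s_0 = plaintext = 0xCDB9A8
s_1 = Round(s_0, k_0) = 0x9A8F1F
s_2 = Round(s_1, k_1) = 0xF1F347
s_3 = Round(s_2, k_2) = 0x347002
s_4 = Round(s_3, k_3) = 0x0026D7
s_5 = Round(s_4, k_4) = 0x6D7B78
s_6 = Round(s_5, k_5) = 0xB788ED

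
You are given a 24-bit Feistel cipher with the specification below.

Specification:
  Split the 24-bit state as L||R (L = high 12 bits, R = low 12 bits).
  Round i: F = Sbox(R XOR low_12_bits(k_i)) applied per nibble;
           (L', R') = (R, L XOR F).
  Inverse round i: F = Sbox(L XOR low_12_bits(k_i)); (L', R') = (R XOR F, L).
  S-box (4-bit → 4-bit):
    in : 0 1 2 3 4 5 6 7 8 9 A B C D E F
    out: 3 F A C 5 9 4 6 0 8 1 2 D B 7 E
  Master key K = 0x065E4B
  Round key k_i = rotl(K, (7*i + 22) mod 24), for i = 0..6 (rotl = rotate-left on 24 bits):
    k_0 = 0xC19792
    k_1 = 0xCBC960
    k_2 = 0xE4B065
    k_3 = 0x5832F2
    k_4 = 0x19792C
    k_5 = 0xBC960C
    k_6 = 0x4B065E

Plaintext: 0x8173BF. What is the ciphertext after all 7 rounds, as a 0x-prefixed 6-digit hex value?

s_0 = plaintext = 0x8173BF
s_1 = Round(s_0, k_0) = 0x3BFDBC
s_2 = Round(s_1, k_1) = 0xDBC602
s_3 = Round(s_2, k_2) = 0x6029FA
s_4 = Round(s_3, k_3) = 0x9FA432
s_5 = Round(s_4, k_4) = 0x43220D
s_6 = Round(s_5, k_5) = 0x20D10D
s_7 = Round(s_6, k_6) = 0x10D491

0x10D491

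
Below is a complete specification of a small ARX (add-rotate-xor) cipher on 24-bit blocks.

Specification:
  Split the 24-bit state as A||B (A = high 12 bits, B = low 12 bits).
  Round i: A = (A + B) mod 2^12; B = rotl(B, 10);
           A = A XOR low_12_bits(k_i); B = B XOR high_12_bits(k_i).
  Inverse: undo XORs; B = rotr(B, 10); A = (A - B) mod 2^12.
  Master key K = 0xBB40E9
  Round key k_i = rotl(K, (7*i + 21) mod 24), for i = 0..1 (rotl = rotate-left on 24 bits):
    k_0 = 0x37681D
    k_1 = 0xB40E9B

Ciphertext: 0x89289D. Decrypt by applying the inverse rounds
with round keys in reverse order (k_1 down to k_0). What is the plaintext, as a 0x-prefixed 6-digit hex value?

0xE7D00B

s_0 = ciphertext = 0x89289D
s_1 = InvRound(s_0, k_1) = 0x695F74
s_2 = InvRound(s_1, k_0) = 0xE7D00B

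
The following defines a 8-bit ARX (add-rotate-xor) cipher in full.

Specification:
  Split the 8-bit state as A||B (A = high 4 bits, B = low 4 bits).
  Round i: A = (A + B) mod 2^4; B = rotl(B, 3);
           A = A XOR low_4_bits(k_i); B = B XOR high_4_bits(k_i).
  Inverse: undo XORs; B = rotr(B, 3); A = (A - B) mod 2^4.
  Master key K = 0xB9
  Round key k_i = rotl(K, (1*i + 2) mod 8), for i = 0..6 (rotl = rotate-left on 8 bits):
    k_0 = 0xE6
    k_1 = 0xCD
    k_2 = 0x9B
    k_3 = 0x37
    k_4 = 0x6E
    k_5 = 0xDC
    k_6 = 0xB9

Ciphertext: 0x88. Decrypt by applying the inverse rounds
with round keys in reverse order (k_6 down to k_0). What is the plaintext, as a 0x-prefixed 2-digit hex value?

s_0 = ciphertext = 0x88
s_1 = InvRound(s_0, k_6) = 0xB6
s_2 = InvRound(s_1, k_5) = 0x07
s_3 = InvRound(s_2, k_4) = 0xC2
s_4 = InvRound(s_3, k_3) = 0x92
s_5 = InvRound(s_4, k_2) = 0xB7
s_6 = InvRound(s_5, k_1) = 0xF7
s_7 = InvRound(s_6, k_0) = 0x63

0x63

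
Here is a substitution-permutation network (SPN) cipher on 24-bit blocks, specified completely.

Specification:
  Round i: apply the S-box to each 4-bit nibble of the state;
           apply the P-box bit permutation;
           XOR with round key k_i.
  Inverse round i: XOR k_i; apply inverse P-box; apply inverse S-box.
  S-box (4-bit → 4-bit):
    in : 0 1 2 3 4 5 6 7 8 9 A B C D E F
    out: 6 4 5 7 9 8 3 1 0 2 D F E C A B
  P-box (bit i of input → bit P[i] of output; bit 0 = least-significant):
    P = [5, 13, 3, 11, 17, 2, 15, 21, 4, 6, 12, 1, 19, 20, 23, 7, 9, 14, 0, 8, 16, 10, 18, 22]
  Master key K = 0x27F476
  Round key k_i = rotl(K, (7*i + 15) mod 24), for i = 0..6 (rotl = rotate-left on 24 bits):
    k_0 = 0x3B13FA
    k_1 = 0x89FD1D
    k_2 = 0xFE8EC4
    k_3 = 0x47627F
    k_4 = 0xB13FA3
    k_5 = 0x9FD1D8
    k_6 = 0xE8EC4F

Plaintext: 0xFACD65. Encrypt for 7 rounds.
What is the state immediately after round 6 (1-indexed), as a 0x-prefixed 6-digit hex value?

s_0 = plaintext = 0xFACD65
s_1 = Round(s_0, k_0) = 0xE80C7D
s_2 = Round(s_1, k_1) = 0x5BE157
s_3 = Round(s_2, k_2) = 0x8EDD65
s_4 = Round(s_3, k_3) = 0xC53BF9
s_5 = Round(s_4, k_4) = 0x4F0AF5
s_6 = Round(s_5, k_5) = 0x6C8ACE
s_7 = Round(s_6, k_6) = 0xC91158

0x6C8ACE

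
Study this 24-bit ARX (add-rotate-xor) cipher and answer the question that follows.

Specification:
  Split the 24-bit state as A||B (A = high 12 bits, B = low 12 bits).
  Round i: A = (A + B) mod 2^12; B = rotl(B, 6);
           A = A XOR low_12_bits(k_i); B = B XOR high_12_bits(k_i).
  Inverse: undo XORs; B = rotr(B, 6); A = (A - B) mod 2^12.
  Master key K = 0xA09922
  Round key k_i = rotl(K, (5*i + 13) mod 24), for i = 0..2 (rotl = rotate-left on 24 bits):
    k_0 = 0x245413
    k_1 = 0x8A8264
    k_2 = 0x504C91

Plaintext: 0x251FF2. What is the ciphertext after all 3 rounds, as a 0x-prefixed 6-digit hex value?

s_0 = plaintext = 0x251FF2
s_1 = Round(s_0, k_0) = 0x650EFA
s_2 = Round(s_1, k_1) = 0x72E613
s_3 = Round(s_2, k_2) = 0x1D01DC

0x1D01DC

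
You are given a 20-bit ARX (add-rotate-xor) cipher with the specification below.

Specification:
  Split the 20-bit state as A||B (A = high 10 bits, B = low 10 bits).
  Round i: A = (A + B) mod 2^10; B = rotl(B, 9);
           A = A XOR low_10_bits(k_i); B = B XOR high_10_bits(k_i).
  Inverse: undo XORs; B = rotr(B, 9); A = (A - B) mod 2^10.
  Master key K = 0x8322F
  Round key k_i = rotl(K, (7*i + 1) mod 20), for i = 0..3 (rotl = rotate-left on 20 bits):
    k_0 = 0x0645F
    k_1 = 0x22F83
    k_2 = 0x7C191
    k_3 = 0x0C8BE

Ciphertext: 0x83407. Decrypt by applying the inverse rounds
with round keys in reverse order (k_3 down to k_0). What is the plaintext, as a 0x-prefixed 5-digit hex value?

s_0 = ciphertext = 0x83407
s_1 = InvRound(s_0, k_3) = 0x9246A
s_2 = InvRound(s_1, k_2) = 0x29334
s_3 = InvRound(s_2, k_1) = 0xEA37F
s_4 = InvRound(s_3, k_0) = 0x4AACD

0x4AACD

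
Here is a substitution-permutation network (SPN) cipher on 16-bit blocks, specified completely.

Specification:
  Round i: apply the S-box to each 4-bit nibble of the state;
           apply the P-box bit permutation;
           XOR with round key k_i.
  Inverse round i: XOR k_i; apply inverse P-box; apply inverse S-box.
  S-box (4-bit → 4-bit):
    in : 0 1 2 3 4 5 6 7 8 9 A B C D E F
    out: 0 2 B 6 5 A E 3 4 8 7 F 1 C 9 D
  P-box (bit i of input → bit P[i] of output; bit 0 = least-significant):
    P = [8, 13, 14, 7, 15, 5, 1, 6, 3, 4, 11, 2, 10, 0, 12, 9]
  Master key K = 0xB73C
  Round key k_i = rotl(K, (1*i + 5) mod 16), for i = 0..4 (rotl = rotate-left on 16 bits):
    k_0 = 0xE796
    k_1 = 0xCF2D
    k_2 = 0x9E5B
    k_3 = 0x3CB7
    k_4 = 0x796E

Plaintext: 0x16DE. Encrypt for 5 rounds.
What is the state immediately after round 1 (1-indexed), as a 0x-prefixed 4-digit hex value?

0xEE41

s_0 = plaintext = 0x16DE
s_1 = Round(s_0, k_0) = 0xEE41
s_2 = Round(s_1, k_1) = 0x6923
s_3 = Round(s_2, k_2) = 0x6C3E
s_4 = Round(s_3, k_3) = 0x2F1C
s_5 = Round(s_4, k_4) = 0x7643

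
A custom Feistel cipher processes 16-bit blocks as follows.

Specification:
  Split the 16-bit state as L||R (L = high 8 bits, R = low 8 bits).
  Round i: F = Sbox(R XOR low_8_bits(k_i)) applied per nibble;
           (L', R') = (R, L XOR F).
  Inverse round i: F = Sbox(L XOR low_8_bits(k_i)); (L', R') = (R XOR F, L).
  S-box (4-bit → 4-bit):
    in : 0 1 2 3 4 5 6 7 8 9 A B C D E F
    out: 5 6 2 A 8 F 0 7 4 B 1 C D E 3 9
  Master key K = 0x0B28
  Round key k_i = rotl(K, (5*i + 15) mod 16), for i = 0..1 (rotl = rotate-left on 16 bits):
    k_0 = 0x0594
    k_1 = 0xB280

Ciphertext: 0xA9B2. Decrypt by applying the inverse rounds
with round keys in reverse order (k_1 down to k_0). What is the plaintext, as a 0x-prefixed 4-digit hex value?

0xF799

s_0 = ciphertext = 0xA9B2
s_1 = InvRound(s_0, k_1) = 0x99A9
s_2 = InvRound(s_1, k_0) = 0xF799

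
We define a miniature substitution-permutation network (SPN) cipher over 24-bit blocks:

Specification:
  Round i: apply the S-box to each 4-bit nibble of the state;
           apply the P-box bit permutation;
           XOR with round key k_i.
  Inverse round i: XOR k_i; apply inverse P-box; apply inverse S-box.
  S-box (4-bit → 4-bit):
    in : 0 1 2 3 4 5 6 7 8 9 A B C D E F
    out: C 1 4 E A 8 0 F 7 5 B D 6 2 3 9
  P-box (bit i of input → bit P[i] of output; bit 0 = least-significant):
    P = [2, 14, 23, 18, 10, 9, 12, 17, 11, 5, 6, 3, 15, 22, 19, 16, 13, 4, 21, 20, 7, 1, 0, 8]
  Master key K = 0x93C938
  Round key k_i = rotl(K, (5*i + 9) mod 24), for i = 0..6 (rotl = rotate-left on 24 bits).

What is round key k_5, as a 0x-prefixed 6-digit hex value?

0x24E24F

K = 0x93C938
k_0 = rotl(K, (5*0+9) mod 24) = rotl(K, 9) = 0x927127
k_1 = rotl(K, (5*1+9) mod 24) = rotl(K, 14) = 0x4E24F2
k_2 = rotl(K, (5*2+9) mod 24) = rotl(K, 19) = 0xC49E49
k_3 = rotl(K, (5*3+9) mod 24) = rotl(K, 0) = 0x93C938
k_4 = rotl(K, (5*4+9) mod 24) = rotl(K, 5) = 0x792712
k_5 = rotl(K, (5*5+9) mod 24) = rotl(K, 10) = 0x24E24F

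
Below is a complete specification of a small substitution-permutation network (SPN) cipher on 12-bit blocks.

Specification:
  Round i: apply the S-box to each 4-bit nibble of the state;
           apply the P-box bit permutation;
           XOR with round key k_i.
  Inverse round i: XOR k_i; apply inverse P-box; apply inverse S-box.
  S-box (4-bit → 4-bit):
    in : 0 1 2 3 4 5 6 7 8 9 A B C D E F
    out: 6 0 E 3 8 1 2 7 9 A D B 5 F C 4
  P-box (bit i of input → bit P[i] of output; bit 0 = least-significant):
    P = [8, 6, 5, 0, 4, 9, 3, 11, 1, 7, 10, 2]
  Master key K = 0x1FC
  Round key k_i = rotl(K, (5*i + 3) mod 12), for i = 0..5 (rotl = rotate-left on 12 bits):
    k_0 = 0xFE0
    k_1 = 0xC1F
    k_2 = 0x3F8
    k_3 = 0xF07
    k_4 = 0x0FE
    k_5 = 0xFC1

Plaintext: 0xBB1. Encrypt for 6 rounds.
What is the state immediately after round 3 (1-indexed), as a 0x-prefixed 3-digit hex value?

s_0 = plaintext = 0xBB1
s_1 = Round(s_0, k_0) = 0x576
s_2 = Round(s_1, k_1) = 0xE45
s_3 = Round(s_2, k_2) = 0xEFC
s_4 = Round(s_3, k_3) = 0xA2B
s_5 = Round(s_4, k_4) = 0xFB1
s_6 = Round(s_5, k_5) = 0x1D1

0xEFC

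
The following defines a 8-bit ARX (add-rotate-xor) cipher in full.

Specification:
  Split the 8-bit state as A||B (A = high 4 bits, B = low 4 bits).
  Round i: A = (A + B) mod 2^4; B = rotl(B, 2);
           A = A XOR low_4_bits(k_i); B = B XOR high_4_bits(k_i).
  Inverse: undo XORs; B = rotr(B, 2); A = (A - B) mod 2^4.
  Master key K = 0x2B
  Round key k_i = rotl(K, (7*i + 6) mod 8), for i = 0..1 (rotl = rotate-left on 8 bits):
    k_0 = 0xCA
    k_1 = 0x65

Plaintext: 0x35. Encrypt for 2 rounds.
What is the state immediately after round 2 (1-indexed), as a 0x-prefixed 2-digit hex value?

s_0 = plaintext = 0x35
s_1 = Round(s_0, k_0) = 0x29
s_2 = Round(s_1, k_1) = 0xE0

0xE0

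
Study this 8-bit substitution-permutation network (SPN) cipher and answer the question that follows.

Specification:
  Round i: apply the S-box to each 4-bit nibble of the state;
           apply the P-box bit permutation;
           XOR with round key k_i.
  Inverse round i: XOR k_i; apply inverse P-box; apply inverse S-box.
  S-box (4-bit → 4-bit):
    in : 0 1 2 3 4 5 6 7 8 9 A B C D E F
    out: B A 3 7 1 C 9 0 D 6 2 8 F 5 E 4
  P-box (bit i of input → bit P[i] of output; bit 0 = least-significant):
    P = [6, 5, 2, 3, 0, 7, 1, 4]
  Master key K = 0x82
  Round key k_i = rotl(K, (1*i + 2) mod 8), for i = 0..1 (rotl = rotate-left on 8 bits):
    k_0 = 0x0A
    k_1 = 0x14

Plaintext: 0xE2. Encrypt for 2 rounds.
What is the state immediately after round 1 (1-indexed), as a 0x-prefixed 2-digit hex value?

s_0 = plaintext = 0xE2
s_1 = Round(s_0, k_0) = 0xF8
s_2 = Round(s_1, k_1) = 0x5A

0xF8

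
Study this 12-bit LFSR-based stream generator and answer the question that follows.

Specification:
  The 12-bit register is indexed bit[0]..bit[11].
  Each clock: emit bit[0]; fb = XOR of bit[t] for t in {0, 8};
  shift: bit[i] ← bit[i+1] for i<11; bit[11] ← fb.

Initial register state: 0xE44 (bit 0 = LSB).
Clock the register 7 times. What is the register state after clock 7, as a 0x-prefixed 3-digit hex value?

reg_0 = 0xE44
clock 1: out=0, reg = 0x722
clock 2: out=0, reg = 0xB91
clock 3: out=1, reg = 0x5C8
clock 4: out=0, reg = 0xAE4
clock 5: out=0, reg = 0x572
clock 6: out=0, reg = 0xAB9
clock 7: out=1, reg = 0xD5C

0xD5C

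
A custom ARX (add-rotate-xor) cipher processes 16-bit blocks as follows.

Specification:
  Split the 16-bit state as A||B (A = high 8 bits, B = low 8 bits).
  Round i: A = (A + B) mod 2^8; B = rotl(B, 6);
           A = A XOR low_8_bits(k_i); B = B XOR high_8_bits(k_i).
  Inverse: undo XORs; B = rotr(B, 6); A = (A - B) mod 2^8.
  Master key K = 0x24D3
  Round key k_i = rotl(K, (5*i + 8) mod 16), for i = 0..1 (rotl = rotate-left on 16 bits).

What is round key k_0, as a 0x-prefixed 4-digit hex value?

0xD324

K = 0x24D3
k_0 = rotl(K, (5*0+8) mod 16) = rotl(K, 8) = 0xD324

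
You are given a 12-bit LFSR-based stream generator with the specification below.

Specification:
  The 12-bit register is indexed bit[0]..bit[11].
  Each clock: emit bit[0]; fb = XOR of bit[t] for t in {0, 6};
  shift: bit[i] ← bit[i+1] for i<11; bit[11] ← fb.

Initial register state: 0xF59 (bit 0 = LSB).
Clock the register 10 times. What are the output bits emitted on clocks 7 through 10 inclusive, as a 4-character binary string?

reg_0 = 0xF59
clock 1: out=1, reg = 0x7AC
clock 2: out=0, reg = 0x3D6
clock 3: out=0, reg = 0x9EB
clock 4: out=1, reg = 0x4F5
clock 5: out=1, reg = 0x27A
clock 6: out=0, reg = 0x93D
clock 7: out=1, reg = 0xC9E
clock 8: out=0, reg = 0x64F
clock 9: out=1, reg = 0x327
clock 10: out=1, reg = 0x993

1011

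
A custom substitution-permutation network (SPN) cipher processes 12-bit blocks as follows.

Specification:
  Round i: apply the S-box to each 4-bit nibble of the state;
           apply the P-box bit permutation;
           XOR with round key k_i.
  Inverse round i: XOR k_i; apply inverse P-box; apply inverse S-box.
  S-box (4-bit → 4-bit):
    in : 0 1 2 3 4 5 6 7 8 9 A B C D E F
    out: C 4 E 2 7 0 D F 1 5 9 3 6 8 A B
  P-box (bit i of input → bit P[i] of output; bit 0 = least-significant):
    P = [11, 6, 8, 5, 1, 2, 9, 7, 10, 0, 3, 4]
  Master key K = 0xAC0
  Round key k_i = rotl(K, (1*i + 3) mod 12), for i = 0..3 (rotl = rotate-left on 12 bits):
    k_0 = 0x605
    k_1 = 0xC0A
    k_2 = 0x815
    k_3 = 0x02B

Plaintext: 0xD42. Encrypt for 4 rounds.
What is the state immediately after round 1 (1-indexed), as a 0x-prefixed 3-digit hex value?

s_0 = plaintext = 0xD42
s_1 = Round(s_0, k_0) = 0x573
s_2 = Round(s_1, k_1) = 0xECC
s_3 = Round(s_2, k_2) = 0xB40
s_4 = Round(s_3, k_3) = 0x70C

0x573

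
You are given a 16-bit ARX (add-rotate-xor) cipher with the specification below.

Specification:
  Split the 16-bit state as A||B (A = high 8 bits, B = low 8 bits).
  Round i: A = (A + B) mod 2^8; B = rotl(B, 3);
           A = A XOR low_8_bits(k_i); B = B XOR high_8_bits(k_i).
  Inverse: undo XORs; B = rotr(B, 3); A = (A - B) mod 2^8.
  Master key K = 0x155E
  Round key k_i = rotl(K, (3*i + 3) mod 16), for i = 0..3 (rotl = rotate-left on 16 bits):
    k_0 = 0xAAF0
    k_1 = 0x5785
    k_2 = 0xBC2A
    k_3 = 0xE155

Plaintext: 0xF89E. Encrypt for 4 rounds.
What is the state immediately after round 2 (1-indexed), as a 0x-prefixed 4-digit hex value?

0x41A5

s_0 = plaintext = 0xF89E
s_1 = Round(s_0, k_0) = 0x665E
s_2 = Round(s_1, k_1) = 0x41A5
s_3 = Round(s_2, k_2) = 0xCC91
s_4 = Round(s_3, k_3) = 0x086D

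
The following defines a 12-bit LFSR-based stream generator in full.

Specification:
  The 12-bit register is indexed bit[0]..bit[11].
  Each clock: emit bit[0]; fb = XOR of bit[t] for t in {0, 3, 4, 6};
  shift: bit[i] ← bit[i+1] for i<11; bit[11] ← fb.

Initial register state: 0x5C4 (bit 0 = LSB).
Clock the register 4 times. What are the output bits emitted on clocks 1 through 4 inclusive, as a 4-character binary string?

reg_0 = 0x5C4
clock 1: out=0, reg = 0xAE2
clock 2: out=0, reg = 0xD71
clock 3: out=1, reg = 0xEB8
clock 4: out=0, reg = 0x75C

0010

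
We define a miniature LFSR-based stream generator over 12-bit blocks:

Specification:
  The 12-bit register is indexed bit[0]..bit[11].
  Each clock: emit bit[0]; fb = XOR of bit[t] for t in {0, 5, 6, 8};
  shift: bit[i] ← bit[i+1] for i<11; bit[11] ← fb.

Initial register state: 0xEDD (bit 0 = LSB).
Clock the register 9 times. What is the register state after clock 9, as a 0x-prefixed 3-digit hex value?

reg_0 = 0xEDD
clock 1: out=1, reg = 0x76E
clock 2: out=0, reg = 0xBB7
clock 3: out=1, reg = 0xDDB
clock 4: out=1, reg = 0xEED
clock 5: out=1, reg = 0xF76
clock 6: out=0, reg = 0xFBB
clock 7: out=1, reg = 0xFDD
clock 8: out=1, reg = 0xFEE
clock 9: out=0, reg = 0xFF7

0xFF7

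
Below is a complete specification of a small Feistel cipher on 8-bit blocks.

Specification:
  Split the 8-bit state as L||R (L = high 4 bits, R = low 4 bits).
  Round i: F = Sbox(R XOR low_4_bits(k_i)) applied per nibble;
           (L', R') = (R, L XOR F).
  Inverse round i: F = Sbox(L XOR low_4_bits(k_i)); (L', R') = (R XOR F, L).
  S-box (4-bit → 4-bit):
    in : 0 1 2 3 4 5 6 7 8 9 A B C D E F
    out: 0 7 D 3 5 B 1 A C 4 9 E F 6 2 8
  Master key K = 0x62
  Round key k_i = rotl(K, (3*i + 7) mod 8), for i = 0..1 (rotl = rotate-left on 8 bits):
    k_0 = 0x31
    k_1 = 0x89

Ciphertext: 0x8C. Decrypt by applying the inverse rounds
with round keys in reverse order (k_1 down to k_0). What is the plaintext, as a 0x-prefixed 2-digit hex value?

0x1B

s_0 = ciphertext = 0x8C
s_1 = InvRound(s_0, k_1) = 0xB8
s_2 = InvRound(s_1, k_0) = 0x1B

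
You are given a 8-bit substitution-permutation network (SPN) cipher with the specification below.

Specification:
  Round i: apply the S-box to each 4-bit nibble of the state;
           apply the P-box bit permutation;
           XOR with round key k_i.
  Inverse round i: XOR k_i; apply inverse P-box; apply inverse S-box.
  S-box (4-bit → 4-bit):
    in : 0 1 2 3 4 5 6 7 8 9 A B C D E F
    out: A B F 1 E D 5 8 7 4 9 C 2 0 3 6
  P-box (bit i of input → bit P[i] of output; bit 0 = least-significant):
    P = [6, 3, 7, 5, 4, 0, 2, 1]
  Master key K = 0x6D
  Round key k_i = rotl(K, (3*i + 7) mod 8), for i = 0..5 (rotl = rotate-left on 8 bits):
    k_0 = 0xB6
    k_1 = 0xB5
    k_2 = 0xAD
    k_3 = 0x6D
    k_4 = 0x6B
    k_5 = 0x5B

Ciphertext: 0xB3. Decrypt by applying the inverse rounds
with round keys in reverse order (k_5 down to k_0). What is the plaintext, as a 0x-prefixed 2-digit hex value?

s_0 = ciphertext = 0xB3
s_1 = InvRound(s_0, k_5) = 0xD2
s_2 = InvRound(s_1, k_4) = 0xE4
s_3 = InvRound(s_2, k_3) = 0xCF
s_4 = InvRound(s_3, k_2) = 0x7A
s_5 = InvRound(s_4, k_1) = 0x48
s_6 = InvRound(s_5, k_0) = 0x52

0x52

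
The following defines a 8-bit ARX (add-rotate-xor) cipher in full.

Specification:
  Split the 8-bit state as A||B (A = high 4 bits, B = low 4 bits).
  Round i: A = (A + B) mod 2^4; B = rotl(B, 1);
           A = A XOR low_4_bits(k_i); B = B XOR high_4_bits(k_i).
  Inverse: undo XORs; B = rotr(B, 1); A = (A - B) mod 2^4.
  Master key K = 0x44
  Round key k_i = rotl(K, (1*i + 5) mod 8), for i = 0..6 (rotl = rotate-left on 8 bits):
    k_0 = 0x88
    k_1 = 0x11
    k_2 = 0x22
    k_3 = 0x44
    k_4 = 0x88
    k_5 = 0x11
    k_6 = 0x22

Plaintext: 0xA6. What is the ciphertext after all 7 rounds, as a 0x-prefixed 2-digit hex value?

s_0 = plaintext = 0xA6
s_1 = Round(s_0, k_0) = 0x84
s_2 = Round(s_1, k_1) = 0xD9
s_3 = Round(s_2, k_2) = 0x41
s_4 = Round(s_3, k_3) = 0x16
s_5 = Round(s_4, k_4) = 0xF4
s_6 = Round(s_5, k_5) = 0x29
s_7 = Round(s_6, k_6) = 0x91

0x91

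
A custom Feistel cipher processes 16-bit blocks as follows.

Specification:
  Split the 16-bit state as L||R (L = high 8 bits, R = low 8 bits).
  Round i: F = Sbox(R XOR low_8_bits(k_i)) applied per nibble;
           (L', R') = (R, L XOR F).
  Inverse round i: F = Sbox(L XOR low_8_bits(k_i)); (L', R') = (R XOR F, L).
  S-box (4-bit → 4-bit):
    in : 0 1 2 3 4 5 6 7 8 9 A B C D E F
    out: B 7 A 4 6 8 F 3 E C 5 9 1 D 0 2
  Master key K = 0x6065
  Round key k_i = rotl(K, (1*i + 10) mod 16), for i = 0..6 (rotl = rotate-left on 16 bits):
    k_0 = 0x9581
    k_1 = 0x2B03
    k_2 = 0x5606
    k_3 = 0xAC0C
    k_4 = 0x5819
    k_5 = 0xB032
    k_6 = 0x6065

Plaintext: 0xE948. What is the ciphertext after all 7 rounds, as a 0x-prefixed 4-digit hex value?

0x7C6E

s_0 = plaintext = 0xE948
s_1 = Round(s_0, k_0) = 0x48F5
s_2 = Round(s_1, k_1) = 0xF567
s_3 = Round(s_2, k_2) = 0x6702
s_4 = Round(s_3, k_3) = 0x02D7
s_5 = Round(s_4, k_4) = 0xD712
s_6 = Round(s_5, k_5) = 0x127C
s_7 = Round(s_6, k_6) = 0x7C6E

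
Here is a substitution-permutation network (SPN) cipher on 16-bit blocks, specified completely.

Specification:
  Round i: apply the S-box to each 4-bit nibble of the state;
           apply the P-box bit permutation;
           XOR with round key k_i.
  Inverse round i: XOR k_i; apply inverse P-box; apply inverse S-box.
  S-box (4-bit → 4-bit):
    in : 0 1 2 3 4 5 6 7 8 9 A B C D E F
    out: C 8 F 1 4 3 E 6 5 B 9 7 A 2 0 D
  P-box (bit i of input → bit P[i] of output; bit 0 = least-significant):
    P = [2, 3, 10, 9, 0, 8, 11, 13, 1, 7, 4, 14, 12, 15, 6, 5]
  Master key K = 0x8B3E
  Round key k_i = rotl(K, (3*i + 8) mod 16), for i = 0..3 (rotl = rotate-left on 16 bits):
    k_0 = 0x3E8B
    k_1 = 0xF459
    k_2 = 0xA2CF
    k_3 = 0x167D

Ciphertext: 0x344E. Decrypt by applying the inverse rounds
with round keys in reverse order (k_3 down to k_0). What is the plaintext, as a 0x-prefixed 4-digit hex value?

0x7886

s_0 = ciphertext = 0x344E
s_1 = InvRound(s_0, k_3) = 0x18A1
s_2 = InvRound(s_1, k_2) = 0x2309
s_3 = InvRound(s_2, k_1) = 0xB0D0
s_4 = InvRound(s_3, k_0) = 0x7886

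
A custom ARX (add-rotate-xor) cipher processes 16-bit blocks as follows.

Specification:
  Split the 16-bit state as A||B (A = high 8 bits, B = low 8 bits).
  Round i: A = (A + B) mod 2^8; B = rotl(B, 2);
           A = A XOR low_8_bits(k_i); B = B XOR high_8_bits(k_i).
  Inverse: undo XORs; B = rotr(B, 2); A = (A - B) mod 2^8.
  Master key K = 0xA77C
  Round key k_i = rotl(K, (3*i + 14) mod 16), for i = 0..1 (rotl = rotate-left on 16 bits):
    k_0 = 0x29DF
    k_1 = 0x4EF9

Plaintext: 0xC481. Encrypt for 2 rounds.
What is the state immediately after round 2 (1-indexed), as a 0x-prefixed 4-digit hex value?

s_0 = plaintext = 0xC481
s_1 = Round(s_0, k_0) = 0x9A2F
s_2 = Round(s_1, k_1) = 0x30F2

0x30F2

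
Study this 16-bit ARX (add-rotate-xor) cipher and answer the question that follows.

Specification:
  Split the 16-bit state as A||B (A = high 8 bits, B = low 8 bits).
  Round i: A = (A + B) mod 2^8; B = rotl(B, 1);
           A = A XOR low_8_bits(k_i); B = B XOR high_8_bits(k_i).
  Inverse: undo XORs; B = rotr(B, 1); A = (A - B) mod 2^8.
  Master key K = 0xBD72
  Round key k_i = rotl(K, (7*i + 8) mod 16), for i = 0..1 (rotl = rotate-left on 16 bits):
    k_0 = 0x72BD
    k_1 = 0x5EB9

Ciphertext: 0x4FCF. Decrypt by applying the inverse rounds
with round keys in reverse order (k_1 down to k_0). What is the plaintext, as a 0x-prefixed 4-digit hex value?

s_0 = ciphertext = 0x4FCF
s_1 = InvRound(s_0, k_1) = 0x2EC8
s_2 = InvRound(s_1, k_0) = 0x365D

0x365D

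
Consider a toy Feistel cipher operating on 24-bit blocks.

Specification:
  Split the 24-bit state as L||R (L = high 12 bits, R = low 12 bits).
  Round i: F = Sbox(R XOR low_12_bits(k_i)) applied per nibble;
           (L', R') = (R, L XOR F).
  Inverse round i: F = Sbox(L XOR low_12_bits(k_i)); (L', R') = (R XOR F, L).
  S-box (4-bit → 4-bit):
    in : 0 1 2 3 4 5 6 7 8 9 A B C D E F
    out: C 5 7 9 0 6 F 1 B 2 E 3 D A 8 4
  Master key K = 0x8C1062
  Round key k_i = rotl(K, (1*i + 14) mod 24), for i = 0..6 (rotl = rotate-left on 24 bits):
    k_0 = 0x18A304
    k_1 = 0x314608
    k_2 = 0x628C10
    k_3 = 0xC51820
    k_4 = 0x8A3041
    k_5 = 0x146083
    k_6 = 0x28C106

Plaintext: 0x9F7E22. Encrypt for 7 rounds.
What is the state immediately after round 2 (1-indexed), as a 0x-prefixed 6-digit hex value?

s_0 = plaintext = 0x9F7E22
s_1 = Round(s_0, k_0) = 0xE22388
s_2 = Round(s_1, k_1) = 0x38889E
s_3 = Round(s_2, k_2) = 0x89E330
s_4 = Round(s_3, k_3) = 0x330BC2
s_5 = Round(s_4, k_4) = 0xBC2089
s_6 = Round(s_5, k_5) = 0x08970C
s_7 = Round(s_6, k_6) = 0x70CF47

0x38889E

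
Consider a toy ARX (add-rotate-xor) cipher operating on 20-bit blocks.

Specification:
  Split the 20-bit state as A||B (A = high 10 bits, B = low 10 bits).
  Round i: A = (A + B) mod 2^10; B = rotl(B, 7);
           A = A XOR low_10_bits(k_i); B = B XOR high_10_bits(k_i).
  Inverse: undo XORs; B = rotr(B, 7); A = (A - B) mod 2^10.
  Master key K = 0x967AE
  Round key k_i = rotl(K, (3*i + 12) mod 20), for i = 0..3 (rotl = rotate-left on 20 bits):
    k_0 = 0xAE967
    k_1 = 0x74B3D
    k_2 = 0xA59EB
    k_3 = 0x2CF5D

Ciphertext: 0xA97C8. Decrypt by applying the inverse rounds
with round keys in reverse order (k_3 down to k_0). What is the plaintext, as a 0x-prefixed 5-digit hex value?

s_0 = ciphertext = 0xA97C8
s_1 = InvRound(s_0, k_3) = 0x86BDE
s_2 = InvRound(s_1, k_2) = 0x6BE42
s_3 = InvRound(s_2, k_1) = 0x82C87
s_4 = InvRound(s_3, k_0) = 0x601EC

0x601EC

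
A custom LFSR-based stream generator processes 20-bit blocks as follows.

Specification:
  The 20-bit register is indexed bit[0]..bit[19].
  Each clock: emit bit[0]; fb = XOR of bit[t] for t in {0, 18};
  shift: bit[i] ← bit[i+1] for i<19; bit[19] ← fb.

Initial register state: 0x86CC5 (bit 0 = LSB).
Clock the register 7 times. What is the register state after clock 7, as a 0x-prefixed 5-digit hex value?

0xD70D9

reg_0 = 0x86CC5
clock 1: out=1, reg = 0xC3662
clock 2: out=0, reg = 0xE1B31
clock 3: out=1, reg = 0x70D98
clock 4: out=0, reg = 0xB86CC
clock 5: out=0, reg = 0x5C366
clock 6: out=0, reg = 0xAE1B3
clock 7: out=1, reg = 0xD70D9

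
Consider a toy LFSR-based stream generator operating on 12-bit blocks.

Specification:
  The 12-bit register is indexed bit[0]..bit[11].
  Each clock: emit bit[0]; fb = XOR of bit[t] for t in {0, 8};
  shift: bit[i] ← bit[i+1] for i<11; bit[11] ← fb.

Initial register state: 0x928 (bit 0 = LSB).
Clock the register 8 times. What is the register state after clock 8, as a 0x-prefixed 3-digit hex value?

reg_0 = 0x928
clock 1: out=0, reg = 0xC94
clock 2: out=0, reg = 0x64A
clock 3: out=0, reg = 0x325
clock 4: out=1, reg = 0x192
clock 5: out=0, reg = 0x8C9
clock 6: out=1, reg = 0xC64
clock 7: out=0, reg = 0x632
clock 8: out=0, reg = 0x319

0x319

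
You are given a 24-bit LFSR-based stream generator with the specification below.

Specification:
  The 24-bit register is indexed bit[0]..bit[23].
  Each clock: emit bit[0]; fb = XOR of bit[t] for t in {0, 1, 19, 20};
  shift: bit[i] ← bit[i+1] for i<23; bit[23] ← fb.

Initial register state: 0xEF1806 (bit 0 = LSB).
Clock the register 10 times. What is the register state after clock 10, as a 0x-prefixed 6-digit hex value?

0x6DBBC6

reg_0 = 0xEF1806
clock 1: out=0, reg = 0x778C03
clock 2: out=1, reg = 0xBBC601
clock 3: out=1, reg = 0xDDE300
clock 4: out=0, reg = 0x6EF180
clock 5: out=0, reg = 0xB778C0
clock 6: out=0, reg = 0xDBBC60
clock 7: out=0, reg = 0x6DDE30
clock 8: out=0, reg = 0xB6EF18
clock 9: out=0, reg = 0xDB778C
clock 10: out=0, reg = 0x6DBBC6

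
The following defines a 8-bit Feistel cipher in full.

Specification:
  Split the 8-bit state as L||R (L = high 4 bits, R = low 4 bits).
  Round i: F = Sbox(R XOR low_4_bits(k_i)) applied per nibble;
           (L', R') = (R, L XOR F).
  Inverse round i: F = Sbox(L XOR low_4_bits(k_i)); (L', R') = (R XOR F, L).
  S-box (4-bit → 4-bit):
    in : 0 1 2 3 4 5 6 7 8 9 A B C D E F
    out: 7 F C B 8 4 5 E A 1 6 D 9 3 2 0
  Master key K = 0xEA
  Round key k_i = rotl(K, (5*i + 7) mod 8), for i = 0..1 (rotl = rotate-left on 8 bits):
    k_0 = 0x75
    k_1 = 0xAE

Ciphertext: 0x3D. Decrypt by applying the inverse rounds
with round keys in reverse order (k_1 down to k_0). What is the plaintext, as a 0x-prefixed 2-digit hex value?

0xEE

s_0 = ciphertext = 0x3D
s_1 = InvRound(s_0, k_1) = 0xE3
s_2 = InvRound(s_1, k_0) = 0xEE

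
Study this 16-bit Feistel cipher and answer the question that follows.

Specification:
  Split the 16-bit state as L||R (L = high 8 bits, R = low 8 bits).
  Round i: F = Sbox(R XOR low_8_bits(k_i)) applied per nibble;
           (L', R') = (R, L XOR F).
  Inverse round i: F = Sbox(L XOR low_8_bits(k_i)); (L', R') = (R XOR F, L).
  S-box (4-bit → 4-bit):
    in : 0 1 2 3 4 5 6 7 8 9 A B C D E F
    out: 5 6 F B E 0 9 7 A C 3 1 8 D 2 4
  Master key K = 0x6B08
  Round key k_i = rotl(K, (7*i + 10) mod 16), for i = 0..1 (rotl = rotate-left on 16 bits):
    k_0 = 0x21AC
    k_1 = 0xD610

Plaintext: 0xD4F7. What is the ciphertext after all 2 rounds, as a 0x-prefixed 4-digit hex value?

s_0 = plaintext = 0xD4F7
s_1 = Round(s_0, k_0) = 0xF7D5
s_2 = Round(s_1, k_1) = 0xD577

0xD577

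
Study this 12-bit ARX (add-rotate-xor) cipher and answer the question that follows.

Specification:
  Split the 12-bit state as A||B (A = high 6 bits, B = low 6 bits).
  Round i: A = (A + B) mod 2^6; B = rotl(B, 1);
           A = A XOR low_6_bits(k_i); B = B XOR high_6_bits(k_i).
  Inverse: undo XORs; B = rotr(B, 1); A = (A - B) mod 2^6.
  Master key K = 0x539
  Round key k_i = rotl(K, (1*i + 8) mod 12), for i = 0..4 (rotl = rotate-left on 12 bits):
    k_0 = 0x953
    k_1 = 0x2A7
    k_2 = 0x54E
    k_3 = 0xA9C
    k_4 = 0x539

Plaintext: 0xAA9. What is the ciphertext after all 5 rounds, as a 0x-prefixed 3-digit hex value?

0x4E8

s_0 = plaintext = 0xAA9
s_1 = Round(s_0, k_0) = 0x036
s_2 = Round(s_1, k_1) = 0x467
s_3 = Round(s_2, k_2) = 0xD9A
s_4 = Round(s_3, k_3) = 0x31E
s_5 = Round(s_4, k_4) = 0x4E8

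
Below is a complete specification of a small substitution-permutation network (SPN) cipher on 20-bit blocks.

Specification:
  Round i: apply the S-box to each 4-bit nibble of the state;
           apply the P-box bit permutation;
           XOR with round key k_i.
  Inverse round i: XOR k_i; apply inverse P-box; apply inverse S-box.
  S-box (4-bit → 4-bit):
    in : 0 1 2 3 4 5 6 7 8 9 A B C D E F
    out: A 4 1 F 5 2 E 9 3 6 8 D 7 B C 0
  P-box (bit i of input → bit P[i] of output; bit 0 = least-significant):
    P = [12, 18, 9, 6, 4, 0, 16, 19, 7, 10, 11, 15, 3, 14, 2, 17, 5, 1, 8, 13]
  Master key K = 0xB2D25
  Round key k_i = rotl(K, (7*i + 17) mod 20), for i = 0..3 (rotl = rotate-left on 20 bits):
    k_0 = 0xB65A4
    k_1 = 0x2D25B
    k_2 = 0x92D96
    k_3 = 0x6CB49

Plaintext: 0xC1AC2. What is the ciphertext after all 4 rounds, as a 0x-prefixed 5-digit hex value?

s_0 = plaintext = 0xC1AC2
s_1 = Round(s_0, k_0) = 0xAF493
s_2 = Round(s_1, k_1) = 0x7E89A
s_3 = Round(s_2, k_2) = 0xA0973
s_4 = Round(s_3, k_3) = 0x8B519

0x8B519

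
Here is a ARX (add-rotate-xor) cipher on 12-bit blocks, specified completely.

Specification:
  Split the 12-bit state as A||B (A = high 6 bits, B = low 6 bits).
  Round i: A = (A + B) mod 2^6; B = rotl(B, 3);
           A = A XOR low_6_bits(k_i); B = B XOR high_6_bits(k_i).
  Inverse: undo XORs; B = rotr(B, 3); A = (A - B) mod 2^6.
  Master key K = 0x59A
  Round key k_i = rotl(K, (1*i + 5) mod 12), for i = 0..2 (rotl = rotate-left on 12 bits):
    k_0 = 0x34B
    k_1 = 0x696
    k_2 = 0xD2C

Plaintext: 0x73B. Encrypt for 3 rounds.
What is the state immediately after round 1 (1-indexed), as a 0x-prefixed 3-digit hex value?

s_0 = plaintext = 0x73B
s_1 = Round(s_0, k_0) = 0x712
s_2 = Round(s_1, k_1) = 0xE08
s_3 = Round(s_2, k_2) = 0xB35

0x712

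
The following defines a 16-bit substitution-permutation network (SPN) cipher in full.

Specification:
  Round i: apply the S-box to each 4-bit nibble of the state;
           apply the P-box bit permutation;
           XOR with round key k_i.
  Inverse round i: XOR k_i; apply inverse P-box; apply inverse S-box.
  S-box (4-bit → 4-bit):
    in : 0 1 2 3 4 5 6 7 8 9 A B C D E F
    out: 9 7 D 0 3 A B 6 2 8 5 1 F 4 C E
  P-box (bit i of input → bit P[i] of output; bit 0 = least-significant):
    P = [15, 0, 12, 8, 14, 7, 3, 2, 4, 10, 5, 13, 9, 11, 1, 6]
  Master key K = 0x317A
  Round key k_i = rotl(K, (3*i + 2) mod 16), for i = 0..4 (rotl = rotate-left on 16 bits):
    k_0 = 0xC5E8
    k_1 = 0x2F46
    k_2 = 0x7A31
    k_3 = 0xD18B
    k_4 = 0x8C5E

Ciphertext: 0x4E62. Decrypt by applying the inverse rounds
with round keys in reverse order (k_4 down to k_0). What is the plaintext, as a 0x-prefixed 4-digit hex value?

0x3669

s_0 = ciphertext = 0x4E62
s_1 = InvRound(s_0, k_4) = 0xBA2B
s_2 = InvRound(s_1, k_3) = 0x4E49
s_3 = InvRound(s_2, k_2) = 0x9CDD
s_4 = InvRound(s_3, k_1) = 0xA07C
s_5 = InvRound(s_4, k_0) = 0x3669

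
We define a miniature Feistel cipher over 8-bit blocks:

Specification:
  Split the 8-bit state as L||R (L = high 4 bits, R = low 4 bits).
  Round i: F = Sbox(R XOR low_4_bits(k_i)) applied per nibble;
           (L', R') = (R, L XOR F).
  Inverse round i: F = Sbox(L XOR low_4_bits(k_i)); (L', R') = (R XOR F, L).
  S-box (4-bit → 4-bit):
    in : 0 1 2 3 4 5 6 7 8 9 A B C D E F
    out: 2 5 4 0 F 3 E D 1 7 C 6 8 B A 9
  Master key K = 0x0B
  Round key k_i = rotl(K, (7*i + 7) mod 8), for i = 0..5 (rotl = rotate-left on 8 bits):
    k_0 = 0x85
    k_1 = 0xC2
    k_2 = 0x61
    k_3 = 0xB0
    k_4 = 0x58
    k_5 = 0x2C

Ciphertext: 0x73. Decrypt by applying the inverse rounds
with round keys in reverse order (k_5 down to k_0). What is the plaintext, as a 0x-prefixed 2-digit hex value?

0xA3

s_0 = ciphertext = 0x73
s_1 = InvRound(s_0, k_5) = 0x57
s_2 = InvRound(s_1, k_4) = 0xC5
s_3 = InvRound(s_2, k_3) = 0xDC
s_4 = InvRound(s_3, k_2) = 0x4D
s_5 = InvRound(s_4, k_1) = 0x34
s_6 = InvRound(s_5, k_0) = 0xA3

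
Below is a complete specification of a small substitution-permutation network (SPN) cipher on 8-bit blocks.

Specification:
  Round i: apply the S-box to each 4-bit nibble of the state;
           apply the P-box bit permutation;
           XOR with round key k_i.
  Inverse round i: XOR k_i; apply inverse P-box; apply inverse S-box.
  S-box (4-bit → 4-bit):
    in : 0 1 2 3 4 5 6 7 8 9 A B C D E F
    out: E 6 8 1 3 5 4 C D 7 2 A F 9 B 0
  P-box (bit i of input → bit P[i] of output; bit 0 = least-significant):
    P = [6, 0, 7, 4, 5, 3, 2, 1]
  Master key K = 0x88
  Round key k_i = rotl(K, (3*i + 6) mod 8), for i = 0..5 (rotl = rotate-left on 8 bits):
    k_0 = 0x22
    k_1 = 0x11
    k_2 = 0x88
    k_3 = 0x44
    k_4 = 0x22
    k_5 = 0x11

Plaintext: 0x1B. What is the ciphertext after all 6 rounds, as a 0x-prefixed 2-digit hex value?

0x7C

s_0 = plaintext = 0x1B
s_1 = Round(s_0, k_0) = 0x3F
s_2 = Round(s_1, k_1) = 0x31
s_3 = Round(s_2, k_2) = 0x29
s_4 = Round(s_3, k_3) = 0x87
s_5 = Round(s_4, k_4) = 0x94
s_6 = Round(s_5, k_5) = 0x7C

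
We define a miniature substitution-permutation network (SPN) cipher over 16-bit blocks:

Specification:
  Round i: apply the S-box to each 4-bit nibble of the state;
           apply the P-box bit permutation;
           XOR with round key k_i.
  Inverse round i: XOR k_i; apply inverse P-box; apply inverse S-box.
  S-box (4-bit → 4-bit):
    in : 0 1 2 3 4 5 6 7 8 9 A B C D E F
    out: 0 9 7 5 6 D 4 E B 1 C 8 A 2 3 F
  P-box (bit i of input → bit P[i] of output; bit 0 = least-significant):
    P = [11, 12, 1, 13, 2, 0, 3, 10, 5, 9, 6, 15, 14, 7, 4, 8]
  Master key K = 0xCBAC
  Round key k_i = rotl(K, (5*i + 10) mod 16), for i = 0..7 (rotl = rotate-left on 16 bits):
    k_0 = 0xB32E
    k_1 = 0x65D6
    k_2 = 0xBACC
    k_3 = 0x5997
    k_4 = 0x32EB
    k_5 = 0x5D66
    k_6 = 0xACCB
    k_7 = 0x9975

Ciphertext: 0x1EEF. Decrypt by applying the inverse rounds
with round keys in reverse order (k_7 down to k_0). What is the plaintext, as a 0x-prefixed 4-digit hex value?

0xB5BF

s_0 = ciphertext = 0x1EEF
s_1 = InvRound(s_0, k_7) = 0x7CA6
s_2 = InvRound(s_1, k_6) = 0x952D
s_3 = InvRound(s_2, k_5) = 0x9A43
s_4 = InvRound(s_3, k_4) = 0xD161
s_5 = InvRound(s_4, k_3) = 0x4593
s_6 = InvRound(s_5, k_2) = 0x57FF
s_7 = InvRound(s_6, k_1) = 0x0E4C
s_8 = InvRound(s_7, k_0) = 0xB5BF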